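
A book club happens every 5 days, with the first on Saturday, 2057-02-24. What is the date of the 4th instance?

2057-03-11

The 4th occurrence is 3 intervals after the first: 3 × 5 = 15 days after 2057-02-24.
February has 28 days — 4 days to the end of February leaves 11.
11 days into March → 2057-03-11.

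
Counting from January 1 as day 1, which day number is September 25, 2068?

269

Days in months before September: 31 + 29 + 31 + 30 + 31 + 30 + 31 + 31 = 244.
Plus 25 days into September → day 269.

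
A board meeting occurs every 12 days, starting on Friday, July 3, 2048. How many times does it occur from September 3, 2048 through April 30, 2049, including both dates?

20

Occurrences land 12·i days after July 3, 2048 for i = 0, 1, 2, …
September 3, 2048 is 62 days after the start; 62 ÷ 12 = 5 remainder 2; since the remainder is 2, round up to i = 6. First occurrence in the window: #7 on September 13, 2048 (6×12 = 72 days in).
April 30, 2049 is 301 days after the start; 301 ÷ 12 = 25 remainder 1. Last occurrence in the window: #26 on April 29, 2049.
Occurrences #7 through #26: 20 in total.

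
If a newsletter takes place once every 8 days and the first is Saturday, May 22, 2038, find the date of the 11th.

Aug 10, 2038

The 11th occurrence is 10 intervals after the first: 10 × 8 = 80 days after May 22, 2038.
May has 31 days — 9 days to the end of May leaves 71.
Jun has 30 days (41 left).
Jul has 31 days (10 left).
10 days into Aug → Aug 10, 2038.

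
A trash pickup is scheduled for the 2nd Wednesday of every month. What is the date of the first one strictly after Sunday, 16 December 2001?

December 2001 starts on a Saturday; its first Wednesday is the 5th, so the 2nd Wednesday is the 12th — 12 December 2001.
That is not after 16 December 2001, so look at January 2002.
January 2002 starts on a Tuesday; its first Wednesday is the 2nd, so the 2nd Wednesday is the 9th — 9 January 2002.

9 January 2002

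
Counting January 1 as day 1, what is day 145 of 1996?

January has 31 days (145 − 31 = 114 remain).
February has 29 days (114 − 29 = 85 remain).
March has 31 days (85 − 31 = 54 remain).
April has 30 days (54 − 30 = 24 remain).
24 into May → May 24.

1996-05-24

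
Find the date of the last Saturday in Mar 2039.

Mar 26, 2039

The first Saturday of Mar 2039 is Mar 5.
Mar 2039 has 31 days. Adding weeks: 5, 12, 19, 26 — the last one ≤ 31 is the 26th.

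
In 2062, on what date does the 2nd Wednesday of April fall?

12 April 2062

April 2062 begins on a Saturday, so the first Wednesday is April 5 (4 days later).
The 2nd Wednesday is 1 weeks later: 5 + 7 = 12.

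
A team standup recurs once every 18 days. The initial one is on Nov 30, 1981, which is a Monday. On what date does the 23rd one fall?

Dec 31, 1982

The 23rd occurrence is 22 intervals after the first: 22 × 18 = 396 days after Nov 30, 1981.
Nov has 30 days — 0 days to the end of Nov leaves 396.
Dec has 31 days (365 left).
Jan has 31 days (334 left).
Feb has 28 days (306 left).
Mar has 31 days (275 left).
Apr has 30 days (245 left).
May has 31 days (214 left).
Jun has 30 days (184 left).
Jul has 31 days (153 left).
Aug has 31 days (122 left).
Sep has 30 days (92 left).
Oct has 31 days (61 left).
Nov has 30 days (31 left).
31 days into Dec → Dec 31, 1982.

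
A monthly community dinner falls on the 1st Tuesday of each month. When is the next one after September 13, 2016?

September 2016 starts on a Thursday, so its 1st Tuesday is September 6, 2016 (5 days in).
That is not after September 13, 2016, so look at October 2016.
October 2016 starts on a Saturday, so its 1st Tuesday is October 4, 2016 (3 days in).

October 4, 2016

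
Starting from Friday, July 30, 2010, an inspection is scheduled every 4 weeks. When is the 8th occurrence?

February 11, 2011

The 8th occurrence is 7 intervals after the first: 7 × 28 = 196 days after July 30, 2010.
July has 31 days — 1 day to the end of July leaves 195.
August has 31 days (164 left).
September has 30 days (134 left).
October has 31 days (103 left).
November has 30 days (73 left).
December has 31 days (42 left).
January has 31 days (11 left).
11 days into February → February 11, 2011.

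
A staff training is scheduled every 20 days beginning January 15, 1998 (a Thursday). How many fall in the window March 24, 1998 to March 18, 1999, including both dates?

Occurrences land 20·i days after January 15, 1998 for i = 0, 1, 2, …
March 24, 1998 is 68 days after the start; 68 ÷ 20 = 3 remainder 8; since the remainder is 8, round up to i = 4. First occurrence in the window: #5 on April 5, 1998 (4×20 = 80 days in).
March 18, 1999 is 427 days after the start; 427 ÷ 20 = 21 remainder 7. Last occurrence in the window: #22 on March 11, 1999.
Occurrences #5 through #22: 18 in total.

18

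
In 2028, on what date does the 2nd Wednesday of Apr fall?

Apr 12, 2028

The first Wednesday of Apr 2028 is Apr 5.
The 2nd Wednesday is 1 weeks later: 5 + 7 = 12.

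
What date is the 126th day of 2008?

5 May 2008

January has 31 days (126 − 31 = 95 remain).
February has 29 days (95 − 29 = 66 remain).
March has 31 days (66 − 31 = 35 remain).
April has 30 days (35 − 30 = 5 remain).
5 into May → May 5.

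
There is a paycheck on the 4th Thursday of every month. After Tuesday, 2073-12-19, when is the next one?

December 2073 starts on a Friday; its first Thursday is the 7th, so the 4th Thursday is the 28th — 2073-12-28.
2073-12-28 is after 2073-12-19, so that is the next one.

2073-12-28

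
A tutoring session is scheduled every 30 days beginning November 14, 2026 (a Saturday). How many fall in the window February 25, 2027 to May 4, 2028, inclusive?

14

Occurrences land 30·i days after November 14, 2026 for i = 0, 1, 2, …
February 25, 2027 is 103 days after the start; 103 ÷ 30 = 3 remainder 13; since the remainder is 13, round up to i = 4. First occurrence in the window: #5 on March 14, 2027 (4×30 = 120 days in).
May 4, 2028 is 537 days after the start; 537 ÷ 30 = 17 remainder 27. Last occurrence in the window: #18 on April 7, 2028.
Occurrences #5 through #18: 14 in total.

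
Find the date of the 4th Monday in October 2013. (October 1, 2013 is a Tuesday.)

28 October 2013

October 2013 begins on a Tuesday, so the first Monday is October 7 (6 days later).
The 4th Monday is 3 weeks later: 7 + 21 = 28.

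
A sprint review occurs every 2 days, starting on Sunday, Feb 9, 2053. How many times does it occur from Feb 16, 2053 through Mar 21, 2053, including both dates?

17

Occurrences land 2·i days after Feb 9, 2053 for i = 0, 1, 2, …
Feb 16, 2053 is 7 days after the start; 7 ÷ 2 = 3 remainder 1; since the remainder is 1, round up to i = 4. First occurrence in the window: #5 on Feb 17, 2053 (4×2 = 8 days in).
Mar 21, 2053 is 40 days after the start; 40 ÷ 2 = 20 remainder 0. Last occurrence in the window: #21 on Mar 21, 2053.
Occurrences #5 through #21: 17 in total.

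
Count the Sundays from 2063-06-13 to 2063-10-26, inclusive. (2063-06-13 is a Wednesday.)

19

2063-06-13 is a Wednesday; the first Sunday on or after it is 2063-06-17 (4 days later).
From 2063-06-17 to 2063-10-26: 13 + 31 + 31 + 30 + 26 = 131 days (rest of June, July, August, September, October).
131 ÷ 7 = 18 full weeks with remainder 5, so 18 more Sundays after the first → 19.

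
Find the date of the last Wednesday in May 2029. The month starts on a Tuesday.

May 2029 begins on a Tuesday, so the first Wednesday is May 2 (1 day later).
May 2029 has 31 days. Adding weeks: 2, 9, 16, 23, 30 — the last one ≤ 31 is the 30th.

May 30, 2029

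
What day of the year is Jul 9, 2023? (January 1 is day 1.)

Days in months before Jul: 31 + 28 + 31 + 30 + 31 + 30 = 181.
Plus 9 days into Jul → day 190.

190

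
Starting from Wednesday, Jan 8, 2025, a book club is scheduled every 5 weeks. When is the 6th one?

Jul 2, 2025

The 6th occurrence is 5 intervals after the first: 5 × 35 = 175 days after Jan 8, 2025.
Jan has 31 days — 23 days to the end of Jan leaves 152.
Feb has 28 days (124 left).
Mar has 31 days (93 left).
Apr has 30 days (63 left).
May has 31 days (32 left).
Jun has 30 days (2 left).
2 days into Jul → Jul 2, 2025.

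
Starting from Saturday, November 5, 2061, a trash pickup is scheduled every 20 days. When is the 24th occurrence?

February 8, 2063

The 24th occurrence is 23 intervals after the first: 23 × 20 = 460 days after November 5, 2061.
November has 30 days — 25 days to the end of November leaves 435.
From end of November to end of 2061 is 31 days (404 left).
2062 has 365 days (39 left).
January has 31 days (8 left).
8 days into February → February 8, 2063.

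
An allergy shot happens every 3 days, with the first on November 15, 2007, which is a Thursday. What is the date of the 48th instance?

April 4, 2008

The 48th occurrence is 47 intervals after the first: 47 × 3 = 141 days after November 15, 2007.
November has 30 days — 15 days to the end of November leaves 126.
December has 31 days (95 left).
January has 31 days (64 left).
February has 29 days (35 left).
March has 31 days (4 left).
4 days into April → April 4, 2008.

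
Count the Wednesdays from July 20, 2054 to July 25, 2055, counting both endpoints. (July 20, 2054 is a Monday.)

53

July 20, 2054 is a Monday; the first Wednesday on or after it is July 22, 2054 (2 days later).
From July 22, 2054 to July 25, 2055: 162 + 206 = 368 days (rest of 2054, to July 25, 2055 in 2055).
368 ÷ 7 = 52 full weeks with remainder 4, so 52 more Wednesdays after the first → 53.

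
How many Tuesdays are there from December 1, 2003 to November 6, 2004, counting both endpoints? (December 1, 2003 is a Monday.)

December 1, 2003 is a Monday; the first Tuesday on or after it is December 2, 2003 (1 day later).
From December 2, 2003 to November 6, 2004: 29 + 311 = 340 days (rest of 2003, to November 6, 2004 in 2004).
340 ÷ 7 = 48 full weeks with remainder 4, so 48 more Tuesdays after the first → 49.

49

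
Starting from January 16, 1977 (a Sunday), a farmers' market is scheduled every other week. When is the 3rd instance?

The 3rd occurrence is 2 intervals after the first: 2 × 14 = 28 days after January 16, 1977.
January has 31 days — 15 days to the end of January leaves 13.
13 days into February → February 13, 1977.

February 13, 1977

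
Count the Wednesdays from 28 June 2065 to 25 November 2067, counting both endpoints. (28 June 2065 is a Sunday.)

28 June 2065 is a Sunday; the first Wednesday on or after it is 1 July 2065 (3 days later).
From 1 July 2065 to 25 November 2067: 183 + 365 + 329 = 877 days (rest of 2065, 2066, to 25 November 2067 in 2067).
877 ÷ 7 = 125 full weeks with remainder 2, so 125 more Wednesdays after the first → 126.

126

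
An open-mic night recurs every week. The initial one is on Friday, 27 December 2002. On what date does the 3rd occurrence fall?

The 3rd occurrence is 2 intervals after the first: 2 × 7 = 14 days after 27 December 2002.
December has 31 days — 4 days to the end of December leaves 10.
10 days into January → 10 January 2003.

10 January 2003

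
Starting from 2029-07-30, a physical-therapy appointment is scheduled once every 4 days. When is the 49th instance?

The 49th occurrence is 48 intervals after the first: 48 × 4 = 192 days after 2029-07-30.
July has 31 days — 1 day to the end of July leaves 191.
August has 31 days (160 left).
September has 30 days (130 left).
October has 31 days (99 left).
November has 30 days (69 left).
December has 31 days (38 left).
January has 31 days (7 left).
7 days into February → 2030-02-07.

2030-02-07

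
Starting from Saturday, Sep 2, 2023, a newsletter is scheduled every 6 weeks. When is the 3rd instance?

The 3rd occurrence is 2 intervals after the first: 2 × 42 = 84 days after Sep 2, 2023.
Sep has 30 days — 28 days to the end of Sep leaves 56.
Oct has 31 days (25 left).
25 days into Nov → Nov 25, 2023.

Nov 25, 2023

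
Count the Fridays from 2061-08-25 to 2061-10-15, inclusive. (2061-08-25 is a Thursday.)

2061-08-25 is a Thursday; the first Friday on or after it is 2061-08-26 (1 day later).
From 2061-08-26 to 2061-10-15: 5 + 30 + 15 = 50 days (rest of August, September, October).
50 ÷ 7 = 7 full weeks with remainder 1, so 7 more Fridays after the first → 8.

8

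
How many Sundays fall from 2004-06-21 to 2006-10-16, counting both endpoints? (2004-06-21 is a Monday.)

121

2004-06-21 is a Monday; the first Sunday on or after it is 2004-06-27 (6 days later).
From 2004-06-27 to 2006-10-16: 187 + 365 + 289 = 841 days (rest of 2004, 2005, to 2006-10-16 in 2006).
841 ÷ 7 = 120 full weeks with remainder 1, so 120 more Sundays after the first → 121.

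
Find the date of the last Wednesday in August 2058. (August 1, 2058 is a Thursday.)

August 2058 begins on a Thursday, so the first Wednesday is August 7 (6 days later).
August 2058 has 31 days. Adding weeks: 7, 14, 21, 28 — the last one ≤ 31 is the 28th.

2058-08-28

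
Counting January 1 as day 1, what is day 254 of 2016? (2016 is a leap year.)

Jan has 31 days (254 − 31 = 223 remain).
Feb has 29 days (223 − 29 = 194 remain).
Mar has 31 days (194 − 31 = 163 remain).
Apr has 30 days (163 − 30 = 133 remain).
May has 31 days (133 − 31 = 102 remain).
Jun has 30 days (102 − 30 = 72 remain).
Jul has 31 days (72 − 31 = 41 remain).
Aug has 31 days (41 − 31 = 10 remain).
10 into Sep → Sep 10.

Sep 10, 2016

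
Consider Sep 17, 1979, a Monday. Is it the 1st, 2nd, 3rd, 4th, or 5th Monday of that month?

Day 17 falls in week ⌈17/7⌉ of the month.
Days 1–7 hold the 1st Monday, 8–14 the 2nd, 15–21 the 3rd, 22–28 the 4th, 29–31 the 5th.
17 is in the range for the 3rd.

3rd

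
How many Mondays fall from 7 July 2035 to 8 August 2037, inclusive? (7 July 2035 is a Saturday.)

109

7 July 2035 is a Saturday; the first Monday on or after it is 9 July 2035 (2 days later).
From 9 July 2035 to 8 August 2037: 175 + 366 + 220 = 761 days (rest of 2035, 2036, to 8 August 2037 in 2037).
761 ÷ 7 = 108 full weeks with remainder 5, so 108 more Mondays after the first → 109.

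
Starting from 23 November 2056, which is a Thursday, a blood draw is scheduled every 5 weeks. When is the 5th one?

12 April 2057

The 5th occurrence is 4 intervals after the first: 4 × 35 = 140 days after 23 November 2056.
November has 30 days — 7 days to the end of November leaves 133.
December has 31 days (102 left).
January has 31 days (71 left).
February has 28 days (43 left).
March has 31 days (12 left).
12 days into April → 12 April 2057.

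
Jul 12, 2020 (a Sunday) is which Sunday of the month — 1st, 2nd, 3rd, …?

2nd

Day 12 falls in week ⌈12/7⌉ of the month.
Days 1–7 hold the 1st Sunday, 8–14 the 2nd, 15–21 the 3rd, 22–28 the 4th, 29–31 the 5th.
12 is in the range for the 2nd.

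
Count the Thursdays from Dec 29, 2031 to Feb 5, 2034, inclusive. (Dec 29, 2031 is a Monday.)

110

Dec 29, 2031 is a Monday; the first Thursday on or after it is Jan 1, 2032 (3 days later).
From Jan 1, 2032 to Feb 5, 2034: 365 + 365 + 36 = 766 days (rest of 2032, 2033, to Feb 5, 2034 in 2034).
766 ÷ 7 = 109 full weeks with remainder 3, so 109 more Thursdays after the first → 110.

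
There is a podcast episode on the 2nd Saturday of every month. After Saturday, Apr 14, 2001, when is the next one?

Apr 2001 starts on a Sunday; its first Saturday is the 7th, so the 2nd Saturday is the 14th — Apr 14, 2001.
That is not after Apr 14, 2001, so look at May 2001.
May 2001 starts on a Tuesday; its first Saturday is the 5th, so the 2nd Saturday is the 12th — May 12, 2001.

May 12, 2001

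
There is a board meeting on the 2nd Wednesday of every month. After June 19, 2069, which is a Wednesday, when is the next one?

June 2069 starts on a Saturday; its first Wednesday is the 5th, so the 2nd Wednesday is the 12th — June 12, 2069.
That is not after June 19, 2069, so look at July 2069.
July 2069 starts on a Monday; its first Wednesday is the 3rd, so the 2nd Wednesday is the 10th — July 10, 2069.

July 10, 2069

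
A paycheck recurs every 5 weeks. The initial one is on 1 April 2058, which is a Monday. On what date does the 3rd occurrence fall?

The 3rd occurrence is 2 intervals after the first: 2 × 35 = 70 days after 1 April 2058.
April has 30 days — 29 days to the end of April leaves 41.
May has 31 days (10 left).
10 days into June → 10 June 2058.

10 June 2058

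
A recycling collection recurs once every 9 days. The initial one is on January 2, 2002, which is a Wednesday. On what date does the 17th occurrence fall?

May 26, 2002

The 17th occurrence is 16 intervals after the first: 16 × 9 = 144 days after January 2, 2002.
January has 31 days — 29 days to the end of January leaves 115.
February has 28 days (87 left).
March has 31 days (56 left).
April has 30 days (26 left).
26 days into May → May 26, 2002.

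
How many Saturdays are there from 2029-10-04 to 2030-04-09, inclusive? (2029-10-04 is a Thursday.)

27

2029-10-04 is a Thursday; the first Saturday on or after it is 2029-10-06 (2 days later).
From 2029-10-06 to 2030-04-09: 25 + 30 + 31 + 31 + 28 + 31 + 9 = 185 days (rest of October, November, December, January, February, March, April).
185 ÷ 7 = 26 full weeks with remainder 3, so 26 more Saturdays after the first → 27.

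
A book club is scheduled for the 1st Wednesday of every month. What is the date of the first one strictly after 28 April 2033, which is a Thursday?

April 2033 starts on a Friday, so its 1st Wednesday is 6 April 2033 (5 days in).
That is not after 28 April 2033, so look at May 2033.
May 2033 starts on a Sunday, so its 1st Wednesday is 4 May 2033 (3 days in).

4 May 2033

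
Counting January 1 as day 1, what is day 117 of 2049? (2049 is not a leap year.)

January has 31 days (117 − 31 = 86 remain).
February has 28 days (86 − 28 = 58 remain).
March has 31 days (58 − 31 = 27 remain).
27 into April → April 27.

27 April 2049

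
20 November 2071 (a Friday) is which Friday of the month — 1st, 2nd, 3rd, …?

Day 20 falls in week ⌈20/7⌉ of the month.
Days 1–7 hold the 1st Friday, 8–14 the 2nd, 15–21 the 3rd, 22–28 the 4th, 29–31 the 5th.
20 is in the range for the 3rd.

3rd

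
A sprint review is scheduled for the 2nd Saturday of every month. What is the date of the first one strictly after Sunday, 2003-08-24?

August 2003 starts on a Friday; its first Saturday is the 2nd, so the 2nd Saturday is the 9th — 2003-08-09.
That is not after 2003-08-24, so look at September 2003.
September 2003 starts on a Monday; its first Saturday is the 6th, so the 2nd Saturday is the 13th — 2003-09-13.

2003-09-13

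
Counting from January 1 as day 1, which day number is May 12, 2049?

Days in months before May: 31 + 28 + 31 + 30 = 120.
Plus 12 days into May → day 132.

132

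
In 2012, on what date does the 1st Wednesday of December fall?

The first Wednesday of December 2012 is December 5.

2012-12-05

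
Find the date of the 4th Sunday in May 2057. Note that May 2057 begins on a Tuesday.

2057-05-27

May 2057 begins on a Tuesday, so the first Sunday is May 6 (5 days later).
The 4th Sunday is 3 weeks later: 6 + 21 = 27.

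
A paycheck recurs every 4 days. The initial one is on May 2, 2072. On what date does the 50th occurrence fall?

The 50th occurrence is 49 intervals after the first: 49 × 4 = 196 days after May 2, 2072.
May has 31 days — 29 days to the end of May leaves 167.
Jun has 30 days (137 left).
Jul has 31 days (106 left).
Aug has 31 days (75 left).
Sep has 30 days (45 left).
Oct has 31 days (14 left).
14 days into Nov → Nov 14, 2072.

Nov 14, 2072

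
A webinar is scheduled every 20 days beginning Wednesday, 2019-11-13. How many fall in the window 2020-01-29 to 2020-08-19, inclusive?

11

Occurrences land 20·i days after 2019-11-13 for i = 0, 1, 2, …
2020-01-29 is 77 days after the start; 77 ÷ 20 = 3 remainder 17; since the remainder is 17, round up to i = 4. First occurrence in the window: #5 on 2020-02-01 (4×20 = 80 days in).
2020-08-19 is 280 days after the start; 280 ÷ 20 = 14 remainder 0. Last occurrence in the window: #15 on 2020-08-19.
Occurrences #5 through #15: 11 in total.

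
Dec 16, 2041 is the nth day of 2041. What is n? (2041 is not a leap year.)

350

Days in months before Dec: 31 + 28 + 31 + 30 + 31 + 30 + 31 + 31 + 30 + 31 + 30 = 334.
Plus 16 days into Dec → day 350.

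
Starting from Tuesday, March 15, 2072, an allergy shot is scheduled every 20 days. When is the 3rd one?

The 3rd occurrence is 2 intervals after the first: 2 × 20 = 40 days after March 15, 2072.
March has 31 days — 16 days to the end of March leaves 24.
24 days into April → April 24, 2072.

April 24, 2072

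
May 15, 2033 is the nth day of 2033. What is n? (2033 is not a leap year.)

Days in months before May: 31 + 28 + 31 + 30 = 120.
Plus 15 days into May → day 135.

135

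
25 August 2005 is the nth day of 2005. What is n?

237

Days in months before August: 31 + 28 + 31 + 30 + 31 + 30 + 31 = 212.
Plus 25 days into August → day 237.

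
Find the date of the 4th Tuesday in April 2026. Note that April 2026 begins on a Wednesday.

April 2026 begins on a Wednesday, so the first Tuesday is April 7 (6 days later).
The 4th Tuesday is 3 weeks later: 7 + 21 = 28.

April 28, 2026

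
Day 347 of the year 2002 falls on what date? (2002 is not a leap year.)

January has 31 days (347 − 31 = 316 remain).
February has 28 days (316 − 28 = 288 remain).
March has 31 days (288 − 31 = 257 remain).
April has 30 days (257 − 30 = 227 remain).
May has 31 days (227 − 31 = 196 remain).
June has 30 days (196 − 30 = 166 remain).
July has 31 days (166 − 31 = 135 remain).
August has 31 days (135 − 31 = 104 remain).
September has 30 days (104 − 30 = 74 remain).
October has 31 days (74 − 31 = 43 remain).
November has 30 days (43 − 30 = 13 remain).
13 into December → December 13.

December 13, 2002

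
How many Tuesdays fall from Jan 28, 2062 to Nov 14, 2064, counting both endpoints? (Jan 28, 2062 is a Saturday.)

146

Jan 28, 2062 is a Saturday; the first Tuesday on or after it is Jan 31, 2062 (3 days later).
From Jan 31, 2062 to Nov 14, 2064: 334 + 365 + 319 = 1018 days (rest of 2062, 2063, to Nov 14, 2064 in 2064).
1018 ÷ 7 = 145 full weeks with remainder 3, so 145 more Tuesdays after the first → 146.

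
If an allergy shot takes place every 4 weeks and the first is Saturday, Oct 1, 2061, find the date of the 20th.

The 20th occurrence is 19 intervals after the first: 19 × 28 = 532 days after Oct 1, 2061.
Oct has 31 days — 30 days to the end of Oct leaves 502.
From end of Oct to end of 2061 is 61 days (441 left).
2062 has 365 days (76 left).
Jan has 31 days (45 left).
Feb has 28 days (17 left).
17 days into Mar → Mar 17, 2063.

Mar 17, 2063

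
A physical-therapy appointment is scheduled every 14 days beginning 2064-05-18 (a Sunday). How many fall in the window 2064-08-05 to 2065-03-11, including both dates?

Occurrences land 14·i days after 2064-05-18 for i = 0, 1, 2, …
2064-08-05 is 79 days after the start; 79 ÷ 14 = 5 remainder 9; since the remainder is 9, round up to i = 6. First occurrence in the window: #7 on 2064-08-10 (6×14 = 84 days in).
2065-03-11 is 297 days after the start; 297 ÷ 14 = 21 remainder 3. Last occurrence in the window: #22 on 2065-03-08.
Occurrences #7 through #22: 16 in total.

16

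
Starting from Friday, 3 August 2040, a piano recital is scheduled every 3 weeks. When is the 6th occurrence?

16 November 2040

The 6th occurrence is 5 intervals after the first: 5 × 21 = 105 days after 3 August 2040.
August has 31 days — 28 days to the end of August leaves 77.
September has 30 days (47 left).
October has 31 days (16 left).
16 days into November → 16 November 2040.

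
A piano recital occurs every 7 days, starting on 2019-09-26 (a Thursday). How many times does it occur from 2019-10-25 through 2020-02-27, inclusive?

Occurrences land 7·i days after 2019-09-26 for i = 0, 1, 2, …
2019-10-25 is 29 days after the start; 29 ÷ 7 = 4 remainder 1; since the remainder is 1, round up to i = 5. First occurrence in the window: #6 on 2019-10-31 (5×7 = 35 days in).
2020-02-27 is 154 days after the start; 154 ÷ 7 = 22 remainder 0. Last occurrence in the window: #23 on 2020-02-27.
Occurrences #6 through #23: 18 in total.

18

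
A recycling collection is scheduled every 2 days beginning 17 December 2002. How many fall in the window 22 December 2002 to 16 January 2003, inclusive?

13

Occurrences land 2·i days after 17 December 2002 for i = 0, 1, 2, …
22 December 2002 is 5 days after the start; 5 ÷ 2 = 2 remainder 1; since the remainder is 1, round up to i = 3. First occurrence in the window: #4 on 23 December 2002 (3×2 = 6 days in).
16 January 2003 is 30 days after the start; 30 ÷ 2 = 15 remainder 0. Last occurrence in the window: #16 on 16 January 2003.
Occurrences #4 through #16: 13 in total.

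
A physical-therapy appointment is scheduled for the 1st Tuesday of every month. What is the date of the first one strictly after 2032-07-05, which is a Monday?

2032-07-06

July 2032 starts on a Thursday, so its 1st Tuesday is 2032-07-06 (5 days in).
2032-07-06 is after 2032-07-05, so that is the next one.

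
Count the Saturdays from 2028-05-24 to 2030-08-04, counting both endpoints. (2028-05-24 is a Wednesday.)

2028-05-24 is a Wednesday; the first Saturday on or after it is 2028-05-27 (3 days later).
From 2028-05-27 to 2030-08-04: 218 + 365 + 216 = 799 days (rest of 2028, 2029, to 2030-08-04 in 2030).
799 ÷ 7 = 114 full weeks with remainder 1, so 114 more Saturdays after the first → 115.

115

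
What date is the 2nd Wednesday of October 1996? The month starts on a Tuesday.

October 1996 begins on a Tuesday, so the first Wednesday is October 2 (1 day later).
The 2nd Wednesday is 1 weeks later: 2 + 7 = 9.

1996-10-09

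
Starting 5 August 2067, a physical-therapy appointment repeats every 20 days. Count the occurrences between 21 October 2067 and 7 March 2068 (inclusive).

7

Occurrences land 20·i days after 5 August 2067 for i = 0, 1, 2, …
21 October 2067 is 77 days after the start; 77 ÷ 20 = 3 remainder 17; since the remainder is 17, round up to i = 4. First occurrence in the window: #5 on 24 October 2067 (4×20 = 80 days in).
7 March 2068 is 215 days after the start; 215 ÷ 20 = 10 remainder 15. Last occurrence in the window: #11 on 21 February 2068.
Occurrences #5 through #11: 7 in total.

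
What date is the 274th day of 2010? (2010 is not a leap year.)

January has 31 days (274 − 31 = 243 remain).
February has 28 days (243 − 28 = 215 remain).
March has 31 days (215 − 31 = 184 remain).
April has 30 days (184 − 30 = 154 remain).
May has 31 days (154 − 31 = 123 remain).
June has 30 days (123 − 30 = 93 remain).
July has 31 days (93 − 31 = 62 remain).
August has 31 days (62 − 31 = 31 remain).
September has 30 days (31 − 30 = 1 remain).
1 into October → October 1.

2010-10-01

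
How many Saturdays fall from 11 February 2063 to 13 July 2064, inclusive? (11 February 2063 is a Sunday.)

11 February 2063 is a Sunday; the first Saturday on or after it is 17 February 2063 (6 days later).
From 17 February 2063 to 13 July 2064: 317 + 195 = 512 days (rest of 2063, to 13 July 2064 in 2064).
512 ÷ 7 = 73 full weeks with remainder 1, so 73 more Saturdays after the first → 74.

74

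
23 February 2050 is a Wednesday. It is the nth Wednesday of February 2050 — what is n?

Day 23 falls in week ⌈23/7⌉ of the month.
Days 1–7 hold the 1st Wednesday, 8–14 the 2nd, 15–21 the 3rd, 22–28 the 4th, 29–31 the 5th.
23 is in the range for the 4th.

4th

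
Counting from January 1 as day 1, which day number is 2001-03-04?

Days in months before March: 31 + 28 = 59.
Plus 4 days into March → day 63.

63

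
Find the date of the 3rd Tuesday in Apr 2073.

Apr 2073 begins on a Saturday, so the first Tuesday is Apr 4 (3 days later).
The 3rd Tuesday is 2 weeks later: 4 + 14 = 18.

Apr 18, 2073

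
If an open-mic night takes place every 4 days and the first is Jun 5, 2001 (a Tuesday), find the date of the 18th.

The 18th occurrence is 17 intervals after the first: 17 × 4 = 68 days after Jun 5, 2001.
Jun has 30 days — 25 days to the end of Jun leaves 43.
Jul has 31 days (12 left).
12 days into Aug → Aug 12, 2001.

Aug 12, 2001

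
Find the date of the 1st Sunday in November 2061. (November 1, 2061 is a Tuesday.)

November 2061 begins on a Tuesday, so the first Sunday is November 6 (5 days later).

2061-11-06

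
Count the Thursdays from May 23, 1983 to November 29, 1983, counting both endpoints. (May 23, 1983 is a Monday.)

May 23, 1983 is a Monday; the first Thursday on or after it is May 26, 1983 (3 days later).
From May 26, 1983 to November 29, 1983: 5 + 30 + 31 + 31 + 30 + 31 + 29 = 187 days (rest of May, June, July, August, September, October, November).
187 ÷ 7 = 26 full weeks with remainder 5, so 26 more Thursdays after the first → 27.

27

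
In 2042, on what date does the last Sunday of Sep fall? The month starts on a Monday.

Sep 28, 2042

Sep 2042 begins on a Monday, so the first Sunday is Sep 7 (6 days later).
Sep 2042 has 30 days. Adding weeks: 7, 14, 21, 28 — the last one ≤ 30 is the 28th.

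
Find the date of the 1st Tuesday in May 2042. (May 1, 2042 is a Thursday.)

May 6, 2042

May 2042 begins on a Thursday, so the first Tuesday is May 6 (5 days later).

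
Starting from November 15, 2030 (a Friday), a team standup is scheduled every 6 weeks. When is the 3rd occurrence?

February 7, 2031

The 3rd occurrence is 2 intervals after the first: 2 × 42 = 84 days after November 15, 2030.
November has 30 days — 15 days to the end of November leaves 69.
December has 31 days (38 left).
January has 31 days (7 left).
7 days into February → February 7, 2031.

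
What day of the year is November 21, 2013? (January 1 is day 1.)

325

Days in months before November: 31 + 28 + 31 + 30 + 31 + 30 + 31 + 31 + 30 + 31 = 304.
Plus 21 days into November → day 325.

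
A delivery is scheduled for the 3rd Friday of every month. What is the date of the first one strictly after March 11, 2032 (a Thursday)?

March 19, 2032

March 2032 starts on a Monday; its first Friday is the 5th, so the 3rd Friday is the 19th — March 19, 2032.
March 19, 2032 is after March 11, 2032, so that is the next one.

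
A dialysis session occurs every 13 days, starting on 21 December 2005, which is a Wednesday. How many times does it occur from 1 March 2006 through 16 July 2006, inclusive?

Occurrences land 13·i days after 21 December 2005 for i = 0, 1, 2, …
1 March 2006 is 70 days after the start; 70 ÷ 13 = 5 remainder 5; since the remainder is 5, round up to i = 6. First occurrence in the window: #7 on 9 March 2006 (6×13 = 78 days in).
16 July 2006 is 207 days after the start; 207 ÷ 13 = 15 remainder 12. Last occurrence in the window: #16 on 4 July 2006.
Occurrences #7 through #16: 10 in total.

10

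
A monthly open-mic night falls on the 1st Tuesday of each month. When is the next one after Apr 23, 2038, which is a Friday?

May 4, 2038

Apr 2038 starts on a Thursday, so its 1st Tuesday is Apr 6, 2038 (5 days in).
That is not after Apr 23, 2038, so look at May 2038.
May 2038 starts on a Saturday, so its 1st Tuesday is May 4, 2038 (3 days in).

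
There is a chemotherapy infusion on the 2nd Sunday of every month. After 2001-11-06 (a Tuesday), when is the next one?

2001-11-11

November 2001 starts on a Thursday; its first Sunday is the 4th, so the 2nd Sunday is the 11th — 2001-11-11.
2001-11-11 is after 2001-11-06, so that is the next one.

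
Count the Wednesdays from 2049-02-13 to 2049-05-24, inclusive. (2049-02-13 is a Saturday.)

14

2049-02-13 is a Saturday; the first Wednesday on or after it is 2049-02-17 (4 days later).
From 2049-02-17 to 2049-05-24: 11 + 31 + 30 + 24 = 96 days (rest of February, March, April, May).
96 ÷ 7 = 13 full weeks with remainder 5, so 13 more Wednesdays after the first → 14.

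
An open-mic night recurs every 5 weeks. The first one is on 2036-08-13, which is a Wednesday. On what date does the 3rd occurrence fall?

2036-10-22

The 3rd occurrence is 2 intervals after the first: 2 × 35 = 70 days after 2036-08-13.
August has 31 days — 18 days to the end of August leaves 52.
September has 30 days (22 left).
22 days into October → 2036-10-22.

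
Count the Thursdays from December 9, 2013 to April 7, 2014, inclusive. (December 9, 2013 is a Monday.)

December 9, 2013 is a Monday; the first Thursday on or after it is December 12, 2013 (3 days later).
From December 12, 2013 to April 7, 2014: 19 + 31 + 28 + 31 + 7 = 116 days (rest of December, January, February, March, April).
116 ÷ 7 = 16 full weeks with remainder 4, so 16 more Thursdays after the first → 17.

17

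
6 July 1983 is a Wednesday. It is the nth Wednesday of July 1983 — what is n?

Day 6 falls in week ⌈6/7⌉ of the month.
Days 1–7 hold the 1st Wednesday, 8–14 the 2nd, 15–21 the 3rd, 22–28 the 4th, 29–31 the 5th.
6 is in the range for the 1st.

1st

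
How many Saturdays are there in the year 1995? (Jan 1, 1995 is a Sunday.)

52

Jan 1, 1995 is a Sunday; the first Saturday on or after it is Jan 7, 1995 (6 days later).
From Jan 7, 1995 to Dec 31, 1995: 24 + 28 + 31 + 30 + 31 + 30 + 31 + 31 + 30 + 31 + 30 + 31 = 358 days (rest of Jan, Feb, Mar, Apr, May, Jun, Jul, Aug, Sep, Oct, Nov, Dec).
358 ÷ 7 = 51 full weeks with remainder 1, so 51 more Saturdays after the first → 52.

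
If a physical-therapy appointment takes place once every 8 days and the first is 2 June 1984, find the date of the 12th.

The 12th occurrence is 11 intervals after the first: 11 × 8 = 88 days after 2 June 1984.
June has 30 days — 28 days to the end of June leaves 60.
July has 31 days (29 left).
29 days into August → 29 August 1984.

29 August 1984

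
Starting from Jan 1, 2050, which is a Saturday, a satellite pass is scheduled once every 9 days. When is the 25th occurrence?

The 25th occurrence is 24 intervals after the first: 24 × 9 = 216 days after Jan 1, 2050.
Jan has 31 days — 30 days to the end of Jan leaves 186.
Feb has 28 days (158 left).
Mar has 31 days (127 left).
Apr has 30 days (97 left).
May has 31 days (66 left).
Jun has 30 days (36 left).
Jul has 31 days (5 left).
5 days into Aug → Aug 5, 2050.

Aug 5, 2050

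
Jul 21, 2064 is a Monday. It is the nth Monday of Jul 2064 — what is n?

3rd

Day 21 falls in week ⌈21/7⌉ of the month.
Days 1–7 hold the 1st Monday, 8–14 the 2nd, 15–21 the 3rd, 22–28 the 4th, 29–31 the 5th.
21 is in the range for the 3rd.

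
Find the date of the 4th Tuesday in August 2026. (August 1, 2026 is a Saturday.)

August 2026 begins on a Saturday, so the first Tuesday is August 4 (3 days later).
The 4th Tuesday is 3 weeks later: 4 + 21 = 25.

2026-08-25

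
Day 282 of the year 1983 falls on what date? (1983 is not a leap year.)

9 October 1983

January has 31 days (282 − 31 = 251 remain).
February has 28 days (251 − 28 = 223 remain).
March has 31 days (223 − 31 = 192 remain).
April has 30 days (192 − 30 = 162 remain).
May has 31 days (162 − 31 = 131 remain).
June has 30 days (131 − 30 = 101 remain).
July has 31 days (101 − 31 = 70 remain).
August has 31 days (70 − 31 = 39 remain).
September has 30 days (39 − 30 = 9 remain).
9 into October → October 9.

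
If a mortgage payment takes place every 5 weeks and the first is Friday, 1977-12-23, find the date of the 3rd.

1978-03-03

The 3rd occurrence is 2 intervals after the first: 2 × 35 = 70 days after 1977-12-23.
December has 31 days — 8 days to the end of December leaves 62.
January has 31 days (31 left).
February has 28 days (3 left).
3 days into March → 1978-03-03.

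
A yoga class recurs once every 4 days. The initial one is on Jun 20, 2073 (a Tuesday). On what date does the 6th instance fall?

The 6th occurrence is 5 intervals after the first: 5 × 4 = 20 days after Jun 20, 2073.
Jun has 30 days — 10 days to the end of Jun leaves 10.
10 days into Jul → Jul 10, 2073.

Jul 10, 2073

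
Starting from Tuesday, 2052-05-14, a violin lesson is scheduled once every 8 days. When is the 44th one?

The 44th occurrence is 43 intervals after the first: 43 × 8 = 344 days after 2052-05-14.
May has 31 days — 17 days to the end of May leaves 327.
June has 30 days (297 left).
July has 31 days (266 left).
August has 31 days (235 left).
September has 30 days (205 left).
October has 31 days (174 left).
November has 30 days (144 left).
December has 31 days (113 left).
January has 31 days (82 left).
February has 28 days (54 left).
March has 31 days (23 left).
23 days into April → 2053-04-23.

2053-04-23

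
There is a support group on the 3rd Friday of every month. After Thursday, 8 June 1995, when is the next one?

16 June 1995

June 1995 starts on a Thursday; its first Friday is the 2nd, so the 3rd Friday is the 16th — 16 June 1995.
16 June 1995 is after 8 June 1995, so that is the next one.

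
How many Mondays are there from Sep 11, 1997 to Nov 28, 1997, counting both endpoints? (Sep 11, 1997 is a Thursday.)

11

Sep 11, 1997 is a Thursday; the first Monday on or after it is Sep 15, 1997 (4 days later).
From Sep 15, 1997 to Nov 28, 1997: 15 + 31 + 28 = 74 days (rest of Sep, Oct, Nov).
74 ÷ 7 = 10 full weeks with remainder 4, so 10 more Mondays after the first → 11.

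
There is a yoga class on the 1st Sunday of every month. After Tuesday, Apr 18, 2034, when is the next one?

Apr 2034 starts on a Saturday, so its 1st Sunday is Apr 2, 2034 (1 day in).
That is not after Apr 18, 2034, so look at May 2034.
May 2034 starts on a Monday, so its 1st Sunday is May 7, 2034 (6 days in).

May 7, 2034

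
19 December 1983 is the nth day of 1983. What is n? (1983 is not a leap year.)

353

Days in months before December: 31 + 28 + 31 + 30 + 31 + 30 + 31 + 31 + 30 + 31 + 30 = 334.
Plus 19 days into December → day 353.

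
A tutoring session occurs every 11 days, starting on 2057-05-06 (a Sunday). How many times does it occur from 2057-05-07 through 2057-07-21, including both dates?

6

Occurrences land 11·i days after 2057-05-06 for i = 0, 1, 2, …
2057-05-07 is 1 day after the start; 1 ÷ 11 = 0 remainder 1; since the remainder is 1, round up to i = 1. First occurrence in the window: #2 on 2057-05-17 (1×11 = 11 days in).
2057-07-21 is 76 days after the start; 76 ÷ 11 = 6 remainder 10. Last occurrence in the window: #7 on 2057-07-11.
Occurrences #2 through #7: 6 in total.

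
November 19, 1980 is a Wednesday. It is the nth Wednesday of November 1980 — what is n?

3rd

Day 19 falls in week ⌈19/7⌉ of the month.
Days 1–7 hold the 1st Wednesday, 8–14 the 2nd, 15–21 the 3rd, 22–28 the 4th, 29–31 the 5th.
19 is in the range for the 3rd.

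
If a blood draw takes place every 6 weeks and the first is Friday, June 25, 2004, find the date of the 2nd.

The 2nd occurrence is 1 interval after the first: 1 × 42 = 42 days after June 25, 2004.
June has 30 days — 5 days to the end of June leaves 37.
July has 31 days (6 left).
6 days into August → August 6, 2004.

August 6, 2004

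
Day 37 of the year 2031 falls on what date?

Feb 6, 2031

Jan has 31 days (37 − 31 = 6 remain).
6 into Feb → Feb 6.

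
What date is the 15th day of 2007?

15 into January → January 15.

15 January 2007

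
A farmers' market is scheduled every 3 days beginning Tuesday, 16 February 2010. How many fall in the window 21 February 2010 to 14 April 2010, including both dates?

18

Occurrences land 3·i days after 16 February 2010 for i = 0, 1, 2, …
21 February 2010 is 5 days after the start; 5 ÷ 3 = 1 remainder 2; since the remainder is 2, round up to i = 2. First occurrence in the window: #3 on 22 February 2010 (2×3 = 6 days in).
14 April 2010 is 57 days after the start; 57 ÷ 3 = 19 remainder 0. Last occurrence in the window: #20 on 14 April 2010.
Occurrences #3 through #20: 18 in total.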